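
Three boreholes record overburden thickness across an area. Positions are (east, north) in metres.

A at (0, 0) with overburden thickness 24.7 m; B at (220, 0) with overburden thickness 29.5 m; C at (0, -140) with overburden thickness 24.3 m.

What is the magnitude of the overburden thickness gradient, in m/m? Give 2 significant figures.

0.022 m/m

∂d/∂x = (29.5 − 24.7) / (220 − 0) = +0.02182
∂d/∂y = (24.3 − 24.7) / (-140 − 0) = +0.002857
|∇f| = √(0.02182² + 0.002857²) = 0.02201 m/m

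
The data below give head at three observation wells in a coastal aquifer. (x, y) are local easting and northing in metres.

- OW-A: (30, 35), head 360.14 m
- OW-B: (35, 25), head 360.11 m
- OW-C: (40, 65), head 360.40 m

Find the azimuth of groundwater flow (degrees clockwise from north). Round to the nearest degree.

227°

With h = a·x + b·y + c and OW-A as origin, the differences give:
  5·a + (-10)·b = -0.03
  10·a + 30·b = +0.26
Eliminate b (×30 and ×(-10), subtract): 250·a = 1.700 → a = ∂h/∂x = +0.006800
Back-substitute: b = ∂h/∂y = +0.006400.
Flow direction (−∇h) has components (-0.006800 E, -0.006400 N).
Azimuth = atan2(E, N) = atan2(-0.006800, -0.006400) = 226.7° ≈ 227°.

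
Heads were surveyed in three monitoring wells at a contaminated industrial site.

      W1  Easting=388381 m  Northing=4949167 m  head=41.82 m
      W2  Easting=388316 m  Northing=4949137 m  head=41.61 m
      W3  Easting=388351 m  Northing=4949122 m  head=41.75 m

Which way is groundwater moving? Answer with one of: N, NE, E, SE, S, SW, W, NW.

W

Taking W1 as reference: W2−W1 = (-65, -30, -0.21); W3−W1 = (-30, -45, -0.07).
Solve a·Δx + b·Δy = Δh: det = (-65)·(-45) − (-30)·(-30) = 2025.
∂h/∂x = [(-0.21)·(-45) − (-0.07)·(-30)] / 2025 = +0.003630
∂h/∂y = [(-65)·(-0.07) − (-30)·(-0.21)] / 2025 = -0.0008642
Flow = −∇h = (-0.003630 east, +0.0008642 north), which points west.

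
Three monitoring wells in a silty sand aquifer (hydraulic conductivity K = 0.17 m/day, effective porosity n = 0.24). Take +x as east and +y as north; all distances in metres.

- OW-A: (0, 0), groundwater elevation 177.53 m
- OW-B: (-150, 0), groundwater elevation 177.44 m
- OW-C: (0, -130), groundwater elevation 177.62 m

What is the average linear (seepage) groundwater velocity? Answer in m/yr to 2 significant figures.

0.24 m/yr

∂h/∂x = (177.44 − 177.53) / (-150 − 0) = +0.0006000
∂h/∂y = (177.62 − 177.53) / (-130 − 0) = -0.0006923
|∇h| = √(0.0006000² + -0.0006923²) = 0.0009161
Seepage velocity v = K·i/n = 0.17 × 0.0009161 / 0.24 = 0.0006489 m/day = 0.237 m/yr.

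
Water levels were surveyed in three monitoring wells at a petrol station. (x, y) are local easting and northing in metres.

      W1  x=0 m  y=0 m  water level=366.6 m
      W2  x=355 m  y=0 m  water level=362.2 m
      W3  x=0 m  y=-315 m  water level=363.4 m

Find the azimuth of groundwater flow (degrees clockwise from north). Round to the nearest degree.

129°

∂h/∂x = (362.2 − 366.6) / (355 − 0) = -0.01239
∂h/∂y = (363.4 − 366.6) / (-315 − 0) = +0.01016
Flow direction (−∇h) has components (+0.01239 E, -0.01016 N).
Azimuth = atan2(E, N) = atan2(+0.01239, -0.01016) = 129.3° ≈ 129°.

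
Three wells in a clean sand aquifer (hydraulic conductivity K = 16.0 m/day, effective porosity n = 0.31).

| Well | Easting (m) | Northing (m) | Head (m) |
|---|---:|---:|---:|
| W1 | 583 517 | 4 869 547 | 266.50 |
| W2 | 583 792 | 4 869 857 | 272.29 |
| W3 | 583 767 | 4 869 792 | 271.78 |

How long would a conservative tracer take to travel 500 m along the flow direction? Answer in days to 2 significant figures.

450 days

With h = a·x + b·y + c and W1 as origin, the differences give:
  275·a + 310·b = +5.79
  250·a + 245·b = +5.28
Eliminate b (×245 and ×310, subtract): -10125·a = -218.250 → a = ∂h/∂x = +0.02156
Back-substitute: b = ∂h/∂y = -0.0004444.
|∇h| = √(0.02156² + -0.0004444²) = 0.02156
Seepage velocity v = K·i/n = 16.0 × 0.02156 / 0.31 = 1.113 m/day.
t = 500 / 1.113 = 449.2 days.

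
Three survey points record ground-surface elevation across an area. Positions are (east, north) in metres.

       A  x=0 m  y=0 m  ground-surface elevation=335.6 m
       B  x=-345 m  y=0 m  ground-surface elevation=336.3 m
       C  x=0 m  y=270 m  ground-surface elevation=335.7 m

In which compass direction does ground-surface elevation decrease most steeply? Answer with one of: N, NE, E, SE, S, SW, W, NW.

E

∂z/∂x = (336.3 − 335.6) / (-345 − 0) = -0.002029
∂z/∂y = (335.7 − 335.6) / (270 − 0) = +0.0003704
Steepest decrease is along −∇f = (+0.002029 E, -0.0003704 N) → east.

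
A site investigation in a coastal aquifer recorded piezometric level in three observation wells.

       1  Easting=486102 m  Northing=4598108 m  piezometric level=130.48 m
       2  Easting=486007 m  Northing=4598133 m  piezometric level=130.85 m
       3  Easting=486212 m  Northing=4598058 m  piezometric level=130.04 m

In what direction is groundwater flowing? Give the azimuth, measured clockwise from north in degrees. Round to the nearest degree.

098°

With h = a·x + b·y + c and 1 as origin, the differences give:
  (-95)·a + 25·b = +0.37
  110·a + (-50)·b = -0.44
Eliminate b (×(-50) and ×25, subtract): 2000·a = -7.500 → a = ∂h/∂x = -0.003750
Back-substitute: b = ∂h/∂y = +0.0005500.
Flow direction (−∇h) has components (+0.003750 E, -0.0005500 N).
Azimuth = atan2(E, N) = atan2(+0.003750, -0.0005500) = 98.3° ≈ 098°.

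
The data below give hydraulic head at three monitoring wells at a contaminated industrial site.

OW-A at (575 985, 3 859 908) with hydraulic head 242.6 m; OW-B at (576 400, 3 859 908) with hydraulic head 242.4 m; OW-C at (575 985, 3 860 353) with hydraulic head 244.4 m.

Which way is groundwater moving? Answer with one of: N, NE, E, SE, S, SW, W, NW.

S

∂h/∂x = (242.4 − 242.6) / (576400 − 575985) = -0.0004819
∂h/∂y = (244.4 − 242.6) / (3860353 − 3859908) = +0.004045
Flow = −∇h = (+0.0004819 east, -0.004045 north), which points south.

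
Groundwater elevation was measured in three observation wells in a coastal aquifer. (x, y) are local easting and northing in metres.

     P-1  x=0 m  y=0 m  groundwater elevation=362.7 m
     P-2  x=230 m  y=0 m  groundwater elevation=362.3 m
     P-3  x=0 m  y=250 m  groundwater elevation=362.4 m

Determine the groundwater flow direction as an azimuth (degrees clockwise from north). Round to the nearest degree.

055°

∂h/∂x = (362.3 − 362.7) / (230 − 0) = -0.001739
∂h/∂y = (362.4 − 362.7) / (250 − 0) = -0.001200
Flow direction (−∇h) has components (+0.001739 E, +0.001200 N).
Azimuth = atan2(E, N) = atan2(+0.001739, +0.001200) = 55.4° ≈ 055°.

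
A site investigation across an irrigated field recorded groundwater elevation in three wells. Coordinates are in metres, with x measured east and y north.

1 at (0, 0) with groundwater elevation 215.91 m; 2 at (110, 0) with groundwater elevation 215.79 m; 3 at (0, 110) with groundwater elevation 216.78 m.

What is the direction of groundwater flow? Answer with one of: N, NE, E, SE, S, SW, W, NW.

S

∂h/∂x = (215.79 − 215.91) / (110 − 0) = -0.001091
∂h/∂y = (216.78 − 215.91) / (110 − 0) = +0.007909
Flow = −∇h = (+0.001091 east, -0.007909 north), which points south.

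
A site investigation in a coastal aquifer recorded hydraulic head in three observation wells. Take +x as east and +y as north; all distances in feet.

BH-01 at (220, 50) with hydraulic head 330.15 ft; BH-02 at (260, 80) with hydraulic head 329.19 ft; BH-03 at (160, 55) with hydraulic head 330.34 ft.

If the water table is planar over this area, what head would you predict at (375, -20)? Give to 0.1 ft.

331.1 ft

Taking BH-01 as reference: BH-02−BH-01 = (40, 30, -0.96); BH-03−BH-01 = (-60, 5, +0.19).
Solve a·Δx + b·Δy = Δh: det = 40·5 − (-60)·30 = 2000.
∂h/∂x = [(-0.96)·5 − (+0.19)·30] / 2000 = -0.005250
∂h/∂y = [40·(+0.19) − (-60)·(-0.96)] / 2000 = -0.02500
h(375, -20) = 330.15 + (-0.005250)·(155) + (-0.02500)·(-70) = 330.15 -0.814 +1.750 = 331.086 ft.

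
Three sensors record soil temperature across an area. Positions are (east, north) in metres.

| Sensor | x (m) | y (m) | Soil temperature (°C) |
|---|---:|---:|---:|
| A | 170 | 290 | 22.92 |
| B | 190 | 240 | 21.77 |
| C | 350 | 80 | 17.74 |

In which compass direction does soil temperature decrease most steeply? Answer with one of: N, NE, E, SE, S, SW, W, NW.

S

With T = a·x + b·y + c and A as origin, the differences give:
  20·a + (-50)·b = -1.15
  180·a + (-210)·b = -5.18
Eliminate b (×(-210) and ×(-50), subtract): 4800·a = -17.500 → a = ∂T/∂x = -0.003646
Back-substitute: b = ∂T/∂y = +0.02154.
Steepest decrease is along −∇f = (+0.003646 E, -0.02154 N) → south.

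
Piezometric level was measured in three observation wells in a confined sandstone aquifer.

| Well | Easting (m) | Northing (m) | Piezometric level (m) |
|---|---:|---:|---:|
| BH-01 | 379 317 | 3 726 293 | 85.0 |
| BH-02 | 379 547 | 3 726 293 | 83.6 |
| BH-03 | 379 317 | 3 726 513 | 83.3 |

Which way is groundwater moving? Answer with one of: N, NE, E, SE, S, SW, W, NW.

NE

∂h/∂x = (83.6 − 85.0) / (379547 − 379317) = -0.006087
∂h/∂y = (83.3 − 85.0) / (3726513 − 3726293) = -0.007727
Flow = −∇h = (+0.006087 east, +0.007727 north), which points northeast.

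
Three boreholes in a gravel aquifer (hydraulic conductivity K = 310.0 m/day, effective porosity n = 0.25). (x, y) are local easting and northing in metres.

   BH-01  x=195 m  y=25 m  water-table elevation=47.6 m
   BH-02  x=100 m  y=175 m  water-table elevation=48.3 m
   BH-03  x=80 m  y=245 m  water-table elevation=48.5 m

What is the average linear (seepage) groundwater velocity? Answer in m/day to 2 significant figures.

With h = a·x + b·y + c and BH-01 as origin, the differences give:
  (-95)·a + 150·b = +0.7
  (-115)·a + 220·b = +0.9
Eliminate b (×220 and ×150, subtract): -3650·a = 19.00 → a = ∂h/∂x = -0.005205
Back-substitute: b = ∂h/∂y = +0.001370.
|∇h| = √(-0.005205² + 0.001370²) = 0.005382
Seepage velocity v = K·i/n = 310.0 × 0.005382 / 0.25 = 6.674 m/day.

6.7 m/day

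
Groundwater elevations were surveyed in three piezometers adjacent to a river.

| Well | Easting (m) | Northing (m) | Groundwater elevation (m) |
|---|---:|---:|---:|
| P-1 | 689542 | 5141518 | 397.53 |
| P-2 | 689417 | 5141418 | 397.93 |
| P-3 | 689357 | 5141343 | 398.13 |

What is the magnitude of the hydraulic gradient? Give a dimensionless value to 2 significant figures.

0.0030

Differences from P-1: to P-2 (Δx, Δy, Δh) = (-125, -100, +0.40); to P-3 = (-185, -175, +0.60).
Solve a·Δx + b·Δy = Δh: det = (-125)·(-175) − (-185)·(-100) = 3375.
∂h/∂x = [(+0.40)·(-175) − (+0.60)·(-100)] / 3375 = -0.002963
∂h/∂y = [(-125)·(+0.60) − (-185)·(+0.40)] / 3375 = -0.0002963
|∇h| = √(-0.002963² + -0.0002963²) = 0.002978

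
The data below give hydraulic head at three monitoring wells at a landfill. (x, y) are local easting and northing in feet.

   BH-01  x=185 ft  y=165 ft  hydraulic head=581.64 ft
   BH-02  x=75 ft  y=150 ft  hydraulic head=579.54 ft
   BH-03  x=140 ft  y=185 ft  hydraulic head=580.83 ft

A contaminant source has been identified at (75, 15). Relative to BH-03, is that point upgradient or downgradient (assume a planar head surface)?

downgradient

Three-point gradient (reference BH-01): Δ to BH-02 = (-110, -15, -2.10), Δ to BH-03 = (-45, 20, -0.81).
∂h/∂x = +0.01883, ∂h/∂y = +0.001878 (det = -2875).
Head at (75, 15) = 581.64 + (+0.01883)·(-110) + (+0.001878)·(-150) = 579.29 ft.
That is lower than the 580.83 ft at BH-03, so the point is downgradient.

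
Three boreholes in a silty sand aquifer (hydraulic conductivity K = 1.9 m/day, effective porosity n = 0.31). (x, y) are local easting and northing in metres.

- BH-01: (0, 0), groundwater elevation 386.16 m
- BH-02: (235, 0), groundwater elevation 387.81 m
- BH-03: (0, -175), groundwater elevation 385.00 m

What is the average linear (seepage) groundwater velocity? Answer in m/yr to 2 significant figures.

∂h/∂x = (387.81 − 386.16) / (235 − 0) = +0.007021
∂h/∂y = (385.00 − 386.16) / (-175 − 0) = +0.006629
|∇h| = √(0.007021² + 0.006629²) = 0.009656
Seepage velocity v = K·i/n = 1.9 × 0.009656 / 0.31 = 0.05918 m/day = 21.62 m/yr.

22 m/yr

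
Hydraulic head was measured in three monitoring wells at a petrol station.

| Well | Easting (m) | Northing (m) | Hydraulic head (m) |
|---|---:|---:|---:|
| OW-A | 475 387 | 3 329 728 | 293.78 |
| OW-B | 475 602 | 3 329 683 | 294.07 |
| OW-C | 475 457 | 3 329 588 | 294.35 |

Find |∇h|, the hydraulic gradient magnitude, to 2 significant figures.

Differences from OW-A: to OW-B (Δx, Δy, Δh) = (215, -45, +0.29); to OW-C = (70, -140, +0.57).
Solve a·Δx + b·Δy = Δh: det = 215·(-140) − 70·(-45) = -26950.
∂h/∂x = [(+0.29)·(-140) − (+0.57)·(-45)] / -26950 = +0.0005547
∂h/∂y = [215·(+0.57) − 70·(+0.29)] / -26950 = -0.003794
|∇h| = √(0.0005547² + -0.003794²) = 0.003834

0.0038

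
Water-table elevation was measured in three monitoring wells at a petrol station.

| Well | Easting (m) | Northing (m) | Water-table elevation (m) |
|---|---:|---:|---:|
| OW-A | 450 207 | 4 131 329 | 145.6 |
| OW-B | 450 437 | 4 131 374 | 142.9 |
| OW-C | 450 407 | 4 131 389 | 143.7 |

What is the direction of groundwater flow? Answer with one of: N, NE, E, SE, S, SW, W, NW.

Three-point gradient (reference OW-A): Δ to OW-B = (230, 45, -2.7), Δ to OW-C = (200, 60, -1.9).
∂h/∂x = -0.01594, ∂h/∂y = +0.02146 (det = 4800).
Flow = −∇h = (+0.01594 east, -0.02146 north), which points southeast.

SE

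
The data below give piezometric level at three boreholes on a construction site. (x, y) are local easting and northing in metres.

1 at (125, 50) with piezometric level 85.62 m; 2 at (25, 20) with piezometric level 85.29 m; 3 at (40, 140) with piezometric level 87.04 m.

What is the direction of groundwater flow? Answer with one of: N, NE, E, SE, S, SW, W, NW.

S

Three-point gradient (reference 1): Δ to 2 = (-100, -30, -0.33), Δ to 3 = (-85, 90, +1.42).
∂h/∂x = -0.001117, ∂h/∂y = +0.01472 (det = -11550).
Flow = −∇h = (+0.001117 east, -0.01472 north), which points south.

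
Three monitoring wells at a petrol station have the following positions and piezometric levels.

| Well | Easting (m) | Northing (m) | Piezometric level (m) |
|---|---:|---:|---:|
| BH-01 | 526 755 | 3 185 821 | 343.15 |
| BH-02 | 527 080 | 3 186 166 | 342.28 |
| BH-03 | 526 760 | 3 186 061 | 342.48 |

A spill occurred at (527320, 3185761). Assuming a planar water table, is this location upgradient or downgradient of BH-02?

With h = a·x + b·y + c and BH-01 as origin, the differences give:
  325·a + 345·b = -0.87
  5·a + 240·b = -0.67
Eliminate b (×240 and ×345, subtract): 76275·a = 22.350 → a = ∂h/∂x = +0.0002930
Back-substitute: b = ∂h/∂y = -0.002798.
Head at (527320, 3185761) = 343.15 + (+0.0002930)·(565) + (-0.002798)·(-60) = 343.48 m.
That is higher than the 342.28 m at BH-02, so the point is upgradient.

upgradient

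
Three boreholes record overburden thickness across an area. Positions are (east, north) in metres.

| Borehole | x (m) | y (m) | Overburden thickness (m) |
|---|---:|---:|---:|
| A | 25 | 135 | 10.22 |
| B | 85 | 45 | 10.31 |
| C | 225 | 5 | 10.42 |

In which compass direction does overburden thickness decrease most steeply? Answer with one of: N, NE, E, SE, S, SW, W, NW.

Taking A as reference: B−A = (60, -90, +0.09); C−A = (200, -130, +0.20).
Determinant of the coordinate differences = 60·(-130) − 200·(-90) = 10200.
∂d/∂x = [(+0.09)·(-130) − (+0.20)·(-90)] / 10200 = +0.0006176
∂d/∂y = [60·(+0.20) − 200·(+0.09)] / 10200 = -0.0005882
Steepest decrease is along −∇f = (-0.0006176 E, +0.0005882 N) → northwest.

NW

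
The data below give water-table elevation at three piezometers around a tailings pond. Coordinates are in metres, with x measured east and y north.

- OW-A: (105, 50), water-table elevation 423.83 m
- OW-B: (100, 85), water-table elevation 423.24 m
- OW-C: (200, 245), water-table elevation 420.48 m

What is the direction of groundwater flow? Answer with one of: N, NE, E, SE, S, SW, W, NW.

N

With h = a·x + b·y + c and OW-A as origin, the differences give:
  (-5)·a + 35·b = -0.59
  95·a + 195·b = -3.35
Eliminate b (×195 and ×35, subtract): -4300·a = 2.200 → a = ∂h/∂x = -0.0005116
Back-substitute: b = ∂h/∂y = -0.01693.
Flow = −∇h = (+0.0005116 east, +0.01693 north), which points north.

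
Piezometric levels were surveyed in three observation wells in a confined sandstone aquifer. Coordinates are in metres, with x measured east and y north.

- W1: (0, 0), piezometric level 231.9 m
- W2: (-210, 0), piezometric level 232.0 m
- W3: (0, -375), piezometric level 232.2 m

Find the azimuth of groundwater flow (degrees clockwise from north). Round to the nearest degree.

∂h/∂x = (232.0 − 231.9) / (-210 − 0) = -0.0004762
∂h/∂y = (232.2 − 231.9) / (-375 − 0) = -0.0008000
Flow direction (−∇h) has components (+0.0004762 E, +0.0008000 N).
Azimuth = atan2(E, N) = atan2(+0.0004762, +0.0008000) = 30.8° ≈ 031°.

031°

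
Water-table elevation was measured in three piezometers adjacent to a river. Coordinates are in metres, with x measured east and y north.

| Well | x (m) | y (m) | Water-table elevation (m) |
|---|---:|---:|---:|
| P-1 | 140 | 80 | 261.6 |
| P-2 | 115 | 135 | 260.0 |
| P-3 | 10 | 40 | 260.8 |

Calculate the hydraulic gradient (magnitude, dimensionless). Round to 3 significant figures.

With h = a·x + b·y + c and P-1 as origin, the differences give:
  (-25)·a + 55·b = -1.6
  (-130)·a + (-40)·b = -0.8
Eliminate b (×(-40) and ×55, subtract): 8150·a = 108.00 → a = ∂h/∂x = +0.01325
Back-substitute: b = ∂h/∂y = -0.02307.
|∇h| = √(0.01325² + -0.02307²) = 0.0266

0.0266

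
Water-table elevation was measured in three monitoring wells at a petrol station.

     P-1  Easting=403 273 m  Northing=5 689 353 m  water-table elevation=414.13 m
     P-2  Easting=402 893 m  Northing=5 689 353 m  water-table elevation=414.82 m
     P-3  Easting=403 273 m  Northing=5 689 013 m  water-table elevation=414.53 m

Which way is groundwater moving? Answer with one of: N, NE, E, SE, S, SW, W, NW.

∂h/∂x = (414.82 − 414.13) / (402893 − 403273) = -0.001816
∂h/∂y = (414.53 − 414.13) / (5689013 − 5689353) = -0.001176
Flow = −∇h = (+0.001816 east, +0.001176 north), which points northeast.

NE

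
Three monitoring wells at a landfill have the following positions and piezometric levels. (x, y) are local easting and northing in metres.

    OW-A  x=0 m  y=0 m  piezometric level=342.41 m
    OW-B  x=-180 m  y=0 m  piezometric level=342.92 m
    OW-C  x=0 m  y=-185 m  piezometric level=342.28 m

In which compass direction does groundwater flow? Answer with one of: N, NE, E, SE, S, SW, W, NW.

∂h/∂x = (342.92 − 342.41) / (-180 − 0) = -0.002833
∂h/∂y = (342.28 − 342.41) / (-185 − 0) = +0.0007027
Flow = −∇h = (+0.002833 east, -0.0007027 north), which points east.

E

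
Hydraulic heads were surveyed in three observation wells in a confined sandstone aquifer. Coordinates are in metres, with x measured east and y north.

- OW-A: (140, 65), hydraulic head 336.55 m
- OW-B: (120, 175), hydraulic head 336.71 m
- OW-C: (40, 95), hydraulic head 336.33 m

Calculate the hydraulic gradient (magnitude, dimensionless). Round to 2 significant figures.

0.0034

Differences from OW-A: to OW-B (Δx, Δy, Δh) = (-20, 110, +0.16); to OW-C = (-100, 30, -0.22).
Determinant of the coordinate differences = (-20)·30 − (-100)·110 = 10400.
∂h/∂x = [(+0.16)·30 − (-0.22)·110] / 10400 = +0.002788
∂h/∂y = [(-20)·(-0.22) − (-100)·(+0.16)] / 10400 = +0.001962
|∇h| = √(0.002788² + 0.001962²) = 0.003409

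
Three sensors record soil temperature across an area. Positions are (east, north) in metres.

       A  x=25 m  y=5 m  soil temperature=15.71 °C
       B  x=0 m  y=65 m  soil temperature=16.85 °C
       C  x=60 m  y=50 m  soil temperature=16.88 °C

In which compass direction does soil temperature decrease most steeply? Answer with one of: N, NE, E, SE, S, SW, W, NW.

Differences from A: to B (Δx, Δy, Δh) = (-25, 60, +1.14); to C = (35, 45, +1.17).
Solve a·Δx + b·Δy = ΔT: det = (-25)·45 − 35·60 = -3225.
∂T/∂x = [(+1.14)·45 − (+1.17)·60] / -3225 = +0.005860
∂T/∂y = [(-25)·(+1.17) − 35·(+1.14)] / -3225 = +0.02144
Steepest decrease is along −∇f = (-0.005860 E, -0.02144 N) → south.

S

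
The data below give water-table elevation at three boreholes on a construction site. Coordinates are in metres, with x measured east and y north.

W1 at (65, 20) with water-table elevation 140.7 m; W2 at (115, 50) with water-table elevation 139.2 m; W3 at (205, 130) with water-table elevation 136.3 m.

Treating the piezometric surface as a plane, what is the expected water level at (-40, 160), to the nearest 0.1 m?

Taking W1 as reference: W2−W1 = (50, 30, -1.5); W3−W1 = (140, 110, -4.4).
Determinant of the coordinate differences = 50·110 − 140·30 = 1300.
∂h/∂x = [(-1.5)·110 − (-4.4)·30] / 1300 = -0.02538
∂h/∂y = [50·(-4.4) − 140·(-1.5)] / 1300 = -0.007692
h(-40, 160) = 140.7 + (-0.02538)·(-105) + (-0.007692)·(140) = 140.7 +2.665 -1.077 = 142.288 m.

142.3 m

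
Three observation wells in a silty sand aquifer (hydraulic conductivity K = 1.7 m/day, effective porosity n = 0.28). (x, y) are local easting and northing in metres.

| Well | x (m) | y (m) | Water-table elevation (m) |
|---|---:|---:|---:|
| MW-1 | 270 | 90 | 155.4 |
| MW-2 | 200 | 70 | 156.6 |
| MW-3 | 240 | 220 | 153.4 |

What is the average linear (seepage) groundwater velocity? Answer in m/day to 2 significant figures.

With h = a·x + b·y + c and MW-1 as origin, the differences give:
  (-70)·a + (-20)·b = +1.2
  (-30)·a + 130·b = -2.0
Eliminate b (×130 and ×(-20), subtract): -9700·a = 116.00 → a = ∂h/∂x = -0.01196
Back-substitute: b = ∂h/∂y = -0.01814.
|∇h| = √(-0.01196² + -0.01814²) = 0.02173
Seepage velocity v = K·i/n = 1.7 × 0.02173 / 0.28 = 0.1319 m/day.

0.13 m/day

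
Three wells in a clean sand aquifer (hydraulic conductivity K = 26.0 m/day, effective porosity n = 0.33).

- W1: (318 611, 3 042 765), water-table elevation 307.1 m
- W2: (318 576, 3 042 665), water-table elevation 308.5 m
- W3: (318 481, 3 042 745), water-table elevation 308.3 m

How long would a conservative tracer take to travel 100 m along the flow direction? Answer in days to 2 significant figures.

With h = a·x + b·y + c and W1 as origin, the differences give:
  (-35)·a + (-100)·b = +1.4
  (-130)·a + (-20)·b = +1.2
Eliminate b (×(-20) and ×(-100), subtract): -12300·a = 92.00 → a = ∂h/∂x = -0.007480
Back-substitute: b = ∂h/∂y = -0.01138.
|∇h| = √(-0.007480² + -0.01138²) = 0.01362
Seepage velocity v = K·i/n = 26.0 × 0.01362 / 0.33 = 1.073 m/day.
t = 100 / 1.073 = 93.2 days.

93 days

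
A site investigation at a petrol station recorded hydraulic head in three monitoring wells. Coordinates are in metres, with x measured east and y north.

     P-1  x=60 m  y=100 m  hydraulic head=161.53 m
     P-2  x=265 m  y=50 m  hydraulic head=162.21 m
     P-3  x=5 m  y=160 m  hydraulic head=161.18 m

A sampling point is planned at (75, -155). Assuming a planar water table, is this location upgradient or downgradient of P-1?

Differences from P-1: to P-2 (Δx, Δy, Δh) = (205, -50, +0.68); to P-3 = (-55, 60, -0.35).
Determinant of the coordinate differences = 205·60 − (-55)·(-50) = 9550.
∂h/∂x = [(+0.68)·60 − (-0.35)·(-50)] / 9550 = +0.002440
∂h/∂y = [205·(-0.35) − (-55)·(+0.68)] / 9550 = -0.003597
Head at (75, -155) = 161.53 + (+0.002440)·(15) + (-0.003597)·(-255) = 162.48 m.
That is higher than the 161.53 m at P-1, so the point is upgradient.

upgradient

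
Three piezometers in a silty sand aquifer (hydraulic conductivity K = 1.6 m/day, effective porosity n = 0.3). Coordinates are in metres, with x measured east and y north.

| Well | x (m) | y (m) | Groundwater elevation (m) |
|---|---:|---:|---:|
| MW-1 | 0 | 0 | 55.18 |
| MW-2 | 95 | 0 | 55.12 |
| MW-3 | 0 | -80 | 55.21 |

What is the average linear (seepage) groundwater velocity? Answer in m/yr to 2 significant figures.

1.4 m/yr

∂h/∂x = (55.12 − 55.18) / (95 − 0) = -0.0006316
∂h/∂y = (55.21 − 55.18) / (-80 − 0) = -0.0003750
|∇h| = √(-0.0006316² + -0.0003750²) = 0.0007345
Seepage velocity v = K·i/n = 1.6 × 0.0007345 / 0.3 = 0.003917 m/day = 1.431 m/yr.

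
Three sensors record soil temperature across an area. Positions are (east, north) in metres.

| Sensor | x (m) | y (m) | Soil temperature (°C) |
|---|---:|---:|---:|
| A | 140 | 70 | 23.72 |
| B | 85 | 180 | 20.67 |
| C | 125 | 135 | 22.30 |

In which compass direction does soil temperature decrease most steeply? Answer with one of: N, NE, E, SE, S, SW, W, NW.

Differences from A: to B (Δx, Δy, Δh) = (-55, 110, -3.05); to C = (-15, 65, -1.42).
Solve a·Δx + b·Δy = ΔT: det = (-55)·65 − (-15)·110 = -1925.
∂T/∂x = [(-3.05)·65 − (-1.42)·110] / -1925 = +0.02184
∂T/∂y = [(-55)·(-1.42) − (-15)·(-3.05)] / -1925 = -0.01681
Steepest decrease is along −∇f = (-0.02184 E, +0.01681 N) → northwest.

NW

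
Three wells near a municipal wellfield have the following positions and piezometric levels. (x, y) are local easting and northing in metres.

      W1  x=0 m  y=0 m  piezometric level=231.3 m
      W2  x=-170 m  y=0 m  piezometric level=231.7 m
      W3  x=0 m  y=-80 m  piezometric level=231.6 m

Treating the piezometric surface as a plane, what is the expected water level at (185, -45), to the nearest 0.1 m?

231.0 m

∂h/∂x = (231.7 − 231.3) / (-170 − 0) = -0.002353
∂h/∂y = (231.6 − 231.3) / (-80 − 0) = -0.003750
h(185, -45) = 231.3 + (-0.002353)·(185) + (-0.003750)·(-45) = 231.3 -0.435 +0.169 = 231.033 m.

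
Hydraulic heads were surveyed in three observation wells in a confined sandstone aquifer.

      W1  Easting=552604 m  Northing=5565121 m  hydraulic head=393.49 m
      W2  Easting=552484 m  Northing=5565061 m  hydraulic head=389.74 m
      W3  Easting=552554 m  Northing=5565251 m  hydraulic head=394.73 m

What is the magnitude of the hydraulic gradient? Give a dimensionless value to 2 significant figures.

0.029

Differences from W1: to W2 (Δx, Δy, Δh) = (-120, -60, -3.75); to W3 = (-50, 130, +1.24).
Solve a·Δx + b·Δy = Δh: det = (-120)·130 − (-50)·(-60) = -18600.
∂h/∂x = [(-3.75)·130 − (+1.24)·(-60)] / -18600 = +0.02221
∂h/∂y = [(-120)·(+1.24) − (-50)·(-3.75)] / -18600 = +0.01808
|∇h| = √(0.02221² + 0.01808²) = 0.02864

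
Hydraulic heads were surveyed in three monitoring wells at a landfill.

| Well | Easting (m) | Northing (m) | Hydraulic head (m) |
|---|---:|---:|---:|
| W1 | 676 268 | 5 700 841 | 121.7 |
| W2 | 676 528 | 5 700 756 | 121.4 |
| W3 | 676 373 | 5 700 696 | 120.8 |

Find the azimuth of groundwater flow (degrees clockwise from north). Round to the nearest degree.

189°

With h = a·x + b·y + c and W1 as origin, the differences give:
  260·a + (-85)·b = -0.3
  105·a + (-145)·b = -0.9
Eliminate b (×(-145) and ×(-85), subtract): -28775·a = -33.00 → a = ∂h/∂x = +0.001147
Back-substitute: b = ∂h/∂y = +0.007037.
Flow direction (−∇h) has components (-0.001147 E, -0.007037 N).
Azimuth = atan2(E, N) = atan2(-0.001147, -0.007037) = 189.3° ≈ 189°.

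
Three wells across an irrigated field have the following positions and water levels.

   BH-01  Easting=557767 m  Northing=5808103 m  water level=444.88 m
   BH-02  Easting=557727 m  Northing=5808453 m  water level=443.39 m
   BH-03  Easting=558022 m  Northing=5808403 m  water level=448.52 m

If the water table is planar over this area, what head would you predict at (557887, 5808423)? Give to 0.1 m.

Differences from BH-01: to BH-02 (Δx, Δy, Δh) = (-40, 350, -1.49); to BH-03 = (255, 300, +3.64).
Solve a·Δx + b·Δy = Δh: det = (-40)·300 − 255·350 = -101250.
∂h/∂x = [(-1.49)·300 − (+3.64)·350] / -101250 = +0.01700
∂h/∂y = [(-40)·(+3.64) − 255·(-1.49)] / -101250 = -0.002315
h(557887, 5808423) = 444.88 + (+0.01700)·(120) + (-0.002315)·(320) = 444.88 +2.040 -0.741 = 446.179 m.

446.2 m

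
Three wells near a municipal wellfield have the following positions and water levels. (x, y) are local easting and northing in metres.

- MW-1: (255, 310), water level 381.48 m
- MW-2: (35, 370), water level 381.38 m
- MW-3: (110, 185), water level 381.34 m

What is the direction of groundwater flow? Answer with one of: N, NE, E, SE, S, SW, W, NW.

Taking MW-1 as reference: MW-2−MW-1 = (-220, 60, -0.10); MW-3−MW-1 = (-145, -125, -0.14).
Solve a·Δx + b·Δy = Δh: det = (-220)·(-125) − (-145)·60 = 36200.
∂h/∂x = [(-0.10)·(-125) − (-0.14)·60] / 36200 = +0.0005773
∂h/∂y = [(-220)·(-0.14) − (-145)·(-0.10)] / 36200 = +0.0004503
Flow = −∇h = (-0.0005773 east, -0.0004503 north), which points southwest.

SW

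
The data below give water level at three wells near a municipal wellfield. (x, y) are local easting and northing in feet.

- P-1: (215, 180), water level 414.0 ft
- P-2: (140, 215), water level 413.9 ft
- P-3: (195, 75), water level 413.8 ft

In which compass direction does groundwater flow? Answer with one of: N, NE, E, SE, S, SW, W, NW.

SW

Taking P-1 as reference: P-2−P-1 = (-75, 35, -0.1); P-3−P-1 = (-20, -105, -0.2).
Solve a·Δx + b·Δy = Δh: det = (-75)·(-105) − (-20)·35 = 8575.
∂h/∂x = [(-0.1)·(-105) − (-0.2)·35] / 8575 = +0.002041
∂h/∂y = [(-75)·(-0.2) − (-20)·(-0.1)] / 8575 = +0.001516
Flow = −∇h = (-0.002041 east, -0.001516 north), which points southwest.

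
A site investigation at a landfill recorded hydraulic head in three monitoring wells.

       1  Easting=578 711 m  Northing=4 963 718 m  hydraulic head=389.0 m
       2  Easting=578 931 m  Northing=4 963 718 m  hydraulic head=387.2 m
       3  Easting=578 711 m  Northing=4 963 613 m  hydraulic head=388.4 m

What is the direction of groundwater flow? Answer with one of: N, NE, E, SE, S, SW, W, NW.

∂h/∂x = (387.2 − 389.0) / (578931 − 578711) = -0.008182
∂h/∂y = (388.4 − 389.0) / (4963613 − 4963718) = +0.005714
Flow = −∇h = (+0.008182 east, -0.005714 north), which points southeast.

SE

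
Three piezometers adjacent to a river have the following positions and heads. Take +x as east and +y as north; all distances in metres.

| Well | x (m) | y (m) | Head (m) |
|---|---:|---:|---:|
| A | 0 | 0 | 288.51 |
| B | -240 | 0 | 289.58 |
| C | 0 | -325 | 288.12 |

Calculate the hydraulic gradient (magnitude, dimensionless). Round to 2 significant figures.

∂h/∂x = (289.58 − 288.51) / (-240 − 0) = -0.004458
∂h/∂y = (288.12 − 288.51) / (-325 − 0) = +0.001200
|∇h| = √(-0.004458² + 0.001200²) = 0.004617

0.0046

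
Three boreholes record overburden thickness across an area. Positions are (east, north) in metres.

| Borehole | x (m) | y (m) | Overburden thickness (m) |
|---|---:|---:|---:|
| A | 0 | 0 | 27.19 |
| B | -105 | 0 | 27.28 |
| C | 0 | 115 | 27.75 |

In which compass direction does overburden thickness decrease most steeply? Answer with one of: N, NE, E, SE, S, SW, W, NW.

S

∂d/∂x = (27.28 − 27.19) / (-105 − 0) = -0.0008571
∂d/∂y = (27.75 − 27.19) / (115 − 0) = +0.004870
Steepest decrease is along −∇f = (+0.0008571 E, -0.004870 N) → south.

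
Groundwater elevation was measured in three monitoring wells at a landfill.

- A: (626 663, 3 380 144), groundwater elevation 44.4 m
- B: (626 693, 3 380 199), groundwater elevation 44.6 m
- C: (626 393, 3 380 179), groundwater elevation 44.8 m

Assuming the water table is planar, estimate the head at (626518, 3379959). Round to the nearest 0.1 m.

43.8 m

Differences from A: to B (Δx, Δy, Δh) = (30, 55, +0.2); to C = (-270, 35, +0.4).
Solve a·Δx + b·Δy = Δh: det = 30·35 − (-270)·55 = 15900.
∂h/∂x = [(+0.2)·35 − (+0.4)·55] / 15900 = -0.0009434
∂h/∂y = [30·(+0.4) − (-270)·(+0.2)] / 15900 = +0.004151
h(626518, 3379959) = 44.4 + (-0.0009434)·(-145) + (+0.004151)·(-185) = 44.4 +0.137 -0.768 = 43.769 m.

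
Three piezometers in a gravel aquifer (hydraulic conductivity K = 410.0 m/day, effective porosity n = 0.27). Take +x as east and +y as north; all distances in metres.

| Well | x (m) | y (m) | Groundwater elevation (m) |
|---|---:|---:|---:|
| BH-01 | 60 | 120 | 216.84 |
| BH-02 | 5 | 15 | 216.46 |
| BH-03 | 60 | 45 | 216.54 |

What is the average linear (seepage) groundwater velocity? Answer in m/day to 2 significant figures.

6.2 m/day

Three-point gradient (reference BH-01): Δ to BH-02 = (-55, -105, -0.38), Δ to BH-03 = (0, -75, -0.30).
∂h/∂x = -0.0007273, ∂h/∂y = +0.004000 (det = 4125).
|∇h| = √(-0.0007273² + 0.004000²) = 0.004066
Seepage velocity v = K·i/n = 410.0 × 0.004066 / 0.27 = 6.174 m/day.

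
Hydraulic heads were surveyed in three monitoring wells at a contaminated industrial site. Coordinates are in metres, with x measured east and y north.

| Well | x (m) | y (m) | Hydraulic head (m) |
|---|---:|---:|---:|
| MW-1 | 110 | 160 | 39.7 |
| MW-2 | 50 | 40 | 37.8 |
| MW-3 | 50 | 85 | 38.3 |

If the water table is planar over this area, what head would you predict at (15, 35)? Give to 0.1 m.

Differences from MW-1: to MW-2 (Δx, Δy, Δh) = (-60, -120, -1.9); to MW-3 = (-60, -75, -1.4).
Solve a·Δx + b·Δy = Δh: det = (-60)·(-75) − (-60)·(-120) = -2700.
∂h/∂x = [(-1.9)·(-75) − (-1.4)·(-120)] / -2700 = +0.009444
∂h/∂y = [(-60)·(-1.4) − (-60)·(-1.9)] / -2700 = +0.01111
h(15, 35) = 39.7 + (+0.009444)·(-95) + (+0.01111)·(-125) = 39.7 -0.897 -1.389 = 37.414 m.

37.4 m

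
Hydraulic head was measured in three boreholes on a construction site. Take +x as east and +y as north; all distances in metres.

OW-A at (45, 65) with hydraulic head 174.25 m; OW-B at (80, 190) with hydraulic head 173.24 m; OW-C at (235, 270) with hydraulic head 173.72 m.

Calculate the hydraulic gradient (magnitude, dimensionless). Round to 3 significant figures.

0.0135

Taking OW-A as reference: OW-B−OW-A = (35, 125, -1.01); OW-C−OW-A = (190, 205, -0.53).
Solve a·Δx + b·Δy = Δh: det = 35·205 − 190·125 = -16575.
∂h/∂x = [(-1.01)·205 − (-0.53)·125] / -16575 = +0.008495
∂h/∂y = [35·(-0.53) − 190·(-1.01)] / -16575 = -0.01046
|∇h| = √(0.008495² + -0.01046²) = 0.01348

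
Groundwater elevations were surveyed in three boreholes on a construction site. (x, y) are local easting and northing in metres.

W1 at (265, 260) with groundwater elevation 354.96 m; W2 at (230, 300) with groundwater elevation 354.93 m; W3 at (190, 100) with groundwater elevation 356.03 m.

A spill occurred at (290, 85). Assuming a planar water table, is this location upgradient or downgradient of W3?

With h = a·x + b·y + c and W1 as origin, the differences give:
  (-35)·a + 40·b = -0.03
  (-75)·a + (-160)·b = +1.07
Eliminate b (×(-160) and ×40, subtract): 8600·a = -38.000 → a = ∂h/∂x = -0.004419
Back-substitute: b = ∂h/∂y = -0.004616.
Head at (290, 85) = 354.96 + (-0.004419)·(25) + (-0.004616)·(-175) = 355.66 m.
That is lower than the 356.03 m at W3, so the point is downgradient.

downgradient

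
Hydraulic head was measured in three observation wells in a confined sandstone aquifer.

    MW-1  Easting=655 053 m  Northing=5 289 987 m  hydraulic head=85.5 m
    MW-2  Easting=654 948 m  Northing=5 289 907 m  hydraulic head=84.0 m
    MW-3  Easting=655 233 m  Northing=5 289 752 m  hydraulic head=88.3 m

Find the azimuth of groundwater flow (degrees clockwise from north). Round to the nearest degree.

Taking MW-1 as reference: MW-2−MW-1 = (-105, -80, -1.5); MW-3−MW-1 = (180, -235, +2.8).
Determinant of the coordinate differences = (-105)·(-235) − 180·(-80) = 39075.
∂h/∂x = [(-1.5)·(-235) − (+2.8)·(-80)] / 39075 = +0.01475
∂h/∂y = [(-105)·(+2.8) − 180·(-1.5)] / 39075 = -0.0006142
Flow direction (−∇h) has components (-0.01475 E, +0.0006142 N).
Azimuth = atan2(E, N) = atan2(-0.01475, +0.0006142) = 272.4° ≈ 272°.

272°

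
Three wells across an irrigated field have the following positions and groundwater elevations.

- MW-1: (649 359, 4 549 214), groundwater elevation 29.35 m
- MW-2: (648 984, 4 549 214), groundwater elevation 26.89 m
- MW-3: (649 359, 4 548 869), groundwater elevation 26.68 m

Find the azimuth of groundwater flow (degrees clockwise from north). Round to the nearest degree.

∂h/∂x = (26.89 − 29.35) / (648984 − 649359) = +0.006560
∂h/∂y = (26.68 − 29.35) / (4548869 − 4549214) = +0.007739
Flow direction (−∇h) has components (-0.006560 E, -0.007739 N).
Azimuth = atan2(E, N) = atan2(-0.006560, -0.007739) = 220.3° ≈ 220°.

220°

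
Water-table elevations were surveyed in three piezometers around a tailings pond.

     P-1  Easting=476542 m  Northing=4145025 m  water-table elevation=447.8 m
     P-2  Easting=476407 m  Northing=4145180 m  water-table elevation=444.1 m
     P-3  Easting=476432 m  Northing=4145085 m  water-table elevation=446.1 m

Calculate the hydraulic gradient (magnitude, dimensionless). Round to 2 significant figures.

0.020

With h = a·x + b·y + c and P-1 as origin, the differences give:
  (-135)·a + 155·b = -3.7
  (-110)·a + 60·b = -1.7
Eliminate b (×60 and ×155, subtract): 8950·a = 41.50 → a = ∂h/∂x = +0.004637
Back-substitute: b = ∂h/∂y = -0.01983.
|∇h| = √(0.004637² + -0.01983²) = 0.02036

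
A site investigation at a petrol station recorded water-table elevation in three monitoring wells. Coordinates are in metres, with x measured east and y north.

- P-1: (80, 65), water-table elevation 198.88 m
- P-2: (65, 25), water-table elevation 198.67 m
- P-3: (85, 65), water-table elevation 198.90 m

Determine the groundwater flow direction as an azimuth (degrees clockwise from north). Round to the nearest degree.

227°

Differences from P-1: to P-2 (Δx, Δy, Δh) = (-15, -40, -0.21); to P-3 = (5, 0, +0.02).
Solve a·Δx + b·Δy = Δh: det = (-15)·0 − 5·(-40) = 200.
∂h/∂x = [(-0.21)·0 − (+0.02)·(-40)] / 200 = +0.004000
∂h/∂y = [(-15)·(+0.02) − 5·(-0.21)] / 200 = +0.003750
Flow direction (−∇h) has components (-0.004000 E, -0.003750 N).
Azimuth = atan2(E, N) = atan2(-0.004000, -0.003750) = 226.8° ≈ 227°.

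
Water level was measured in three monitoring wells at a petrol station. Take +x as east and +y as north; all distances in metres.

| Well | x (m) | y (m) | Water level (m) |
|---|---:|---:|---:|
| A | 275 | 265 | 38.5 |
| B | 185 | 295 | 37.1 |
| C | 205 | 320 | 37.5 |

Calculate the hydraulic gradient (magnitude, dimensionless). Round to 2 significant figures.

0.017

Three-point gradient (reference A): Δ to B = (-90, 30, -1.4), Δ to C = (-70, 55, -1.0).
∂h/∂x = +0.01649, ∂h/∂y = +0.002807 (det = -2850).
|∇h| = √(0.01649² + 0.002807²) = 0.01673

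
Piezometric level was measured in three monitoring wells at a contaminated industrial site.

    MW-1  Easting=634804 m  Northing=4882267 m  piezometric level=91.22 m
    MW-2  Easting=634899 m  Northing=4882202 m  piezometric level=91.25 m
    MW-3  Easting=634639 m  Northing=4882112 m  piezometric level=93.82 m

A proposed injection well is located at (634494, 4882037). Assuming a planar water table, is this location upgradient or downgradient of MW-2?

Differences from MW-1: to MW-2 (Δx, Δy, Δh) = (95, -65, +0.03); to MW-3 = (-165, -155, +2.60).
Determinant of the coordinate differences = 95·(-155) − (-165)·(-65) = -25450.
∂h/∂x = [(+0.03)·(-155) − (+2.60)·(-65)] / -25450 = -0.006458
∂h/∂y = [95·(+2.60) − (-165)·(+0.03)] / -25450 = -0.009900
Head at (634494, 4882037) = 91.22 + (-0.006458)·(-310) + (-0.009900)·(-230) = 95.50 m.
That is higher than the 91.25 m at MW-2, so the point is upgradient.

upgradient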